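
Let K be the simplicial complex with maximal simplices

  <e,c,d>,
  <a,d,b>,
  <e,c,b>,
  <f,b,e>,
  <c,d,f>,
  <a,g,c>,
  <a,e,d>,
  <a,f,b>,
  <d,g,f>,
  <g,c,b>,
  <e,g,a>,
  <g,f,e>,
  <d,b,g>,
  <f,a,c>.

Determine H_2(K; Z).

We work with the vertex ordering a < b < c < d < e < f < g. The simplices of K, each written with vertices in increasing order, are:

  0-simplices (7): a, b, c, d, e, f, g
  1-simplices (21): ab, ac, ad, ae, af, ag, bc, bd, be, bf, bg, cd, ce, cf, cg, de, df, dg, ef, eg, fg
  2-simplices (14): abd, abf, acf, acg, ade, aeg, bce, bcg, bdg, bef, cde, cdf, dfg, efg

giving chain groups C_0 ≅ Z^7, C_1 ≅ Z^21, C_2 ≅ Z^14.

∂_1: C_1 → C_0 sends each edge [p,q] (with p < q) to q − p. For instance
  ∂ac = c − a.
The resulting 7×21 matrix has rank 6, and its Smith normal form has invariant factors (1,1,1,1,1,1).

Boundary ∂_2: C_2 → C_1 sends each 2-simplex [p,q,r] to [q,r] − [p,r] + [p,q]. For instance
  ∂ade = de − ae + ad,
  ∂bce = ce − be + bc.
The resulting 21×14 matrix has rank 13, and its Smith normal form has invariant factors (1,1,1,1,1,1,1,1,1,1,1,1,1).

Computing H_k = (kernel of ∂_k) / (image of ∂_{k+1}):

  H_2: rank ker ∂_2 − rank ∂_3 = (14 − 13) − 0 = 1, and there is no ∂_3, so H_2 = Z.

H_2 ≅ Z.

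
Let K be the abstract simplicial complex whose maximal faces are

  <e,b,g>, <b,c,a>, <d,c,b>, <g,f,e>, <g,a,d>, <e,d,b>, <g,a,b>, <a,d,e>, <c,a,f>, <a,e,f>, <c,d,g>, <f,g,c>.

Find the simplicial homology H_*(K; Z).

We work with the vertex ordering a < b < c < d < e < f < g. The simplices of K, each written with vertices in increasing order, are:

  0-simplices (7): a, b, c, d, e, f, g
  1-simplices (18): ab, ac, ad, ae, af, ag, bc, bd, be, bg, cd, cf, cg, de, dg, ef, eg, fg
  2-simplices (12): abc, abg, acf, ade, adg, aef, bcd, bde, beg, cdg, cfg, efg

giving chain groups C_0 ≅ Z^7, C_1 ≅ Z^18, C_2 ≅ Z^12.

Boundary ∂_1: C_1 → C_0 is given by ∂[p,q] = [q] − [p].
As a 7×18 matrix over Z this has rank 6, with invariant factors (1,1,1,1,1,1).

Boundary ∂_2: C_2 → C_1 acts by ∂[p,q,r] = [q,r] − [p,r] + [p,q]. For instance
  ∂acf = cf − af + ac,
  ∂abg = bg − ag + ab.
The resulting 18×12 matrix has rank 12, and its Smith normal form has invariant factors (1,1,1,1,1,1,1,1,1,1,1,2).

Reading off H_k = ker ∂_k / im ∂_{k+1}:

  H_0: rank C_0 − rank ∂_1 = 7 − 6 = 1, and the invariant factors of ∂_1 are all 1, so H_0 = Z.
  H_1: rank ker ∂_1 − rank ∂_2 = (18 − 6) − 12 = 0, and ∂_2 has invariant factor 2 > 1, so H_1 = Z/2Z.
  H_2: rank ker ∂_2 − rank ∂_3 = (12 − 12) − 0 = 0, and there is no ∂_3, so H_2 = 0.

(K is a triangulation of the real projective plane RP^2.)

H_0 = Z,  H_1 = Z/2Z,  H_2 = 0.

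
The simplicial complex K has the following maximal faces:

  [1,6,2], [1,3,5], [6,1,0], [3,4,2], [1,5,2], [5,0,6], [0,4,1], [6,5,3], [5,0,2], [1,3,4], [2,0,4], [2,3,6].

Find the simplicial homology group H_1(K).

Take the total order 0 < 1 < 2 < 3 < 4 < 5 < 6 on the vertex set. Then K (dimension 2) consists of the simplices:

  0-simplices (7): [0], [1], [2], [3], [4], [5], [6]
  1-simplices (18): [0,1], [0,2], [0,4], [0,5], [0,6], [1,2], [1,3], [1,4], [1,5], [1,6], [2,3], [2,4], [2,5], [2,6], [3,4], [3,5], [3,6], [5,6]
  2-simplices (12): [0,1,4], [0,1,6], [0,2,4], [0,2,5], [0,5,6], [1,2,5], [1,2,6], [1,3,4], [1,3,5], [2,3,4], [2,3,6], [3,5,6]

Hence C_0 ≅ Z^7, C_1 ≅ Z^18, C_2 ≅ Z^12.

∂_1: C_1 → C_0 sends each edge [p,q] (with p < q) to q − p.
The 7×18 boundary matrix has rank 6 and Smith normal form diag(1,1,1,1,1,1).

∂_2: C_2 → C_1 sends each 2-simplex [p,q,r] to [q,r] − [p,r] + [p,q]. For instance
  ∂[0,1,6] = [1,6] − [0,6] + [0,1],
  ∂[0,1,4] = [1,4] − [0,4] + [0,1].
This gives a 18×12 integer matrix of rank 12; reducing to Smith normal form yields diagonal entries (1,1,1,1,1,1,1,1,1,1,1,2).

Computing H_k = (kernel of ∂_k) / (image of ∂_{k+1}):

  H_1: rank ker ∂_1 − rank ∂_2 = (18 − 6) − 12 = 0, and ∂_2 has invariant factor 2 > 1, so H_1 ≅ Z/2.

(K is a triangulation of the real projective plane RP^2.)

H_1 ≅ Z/2.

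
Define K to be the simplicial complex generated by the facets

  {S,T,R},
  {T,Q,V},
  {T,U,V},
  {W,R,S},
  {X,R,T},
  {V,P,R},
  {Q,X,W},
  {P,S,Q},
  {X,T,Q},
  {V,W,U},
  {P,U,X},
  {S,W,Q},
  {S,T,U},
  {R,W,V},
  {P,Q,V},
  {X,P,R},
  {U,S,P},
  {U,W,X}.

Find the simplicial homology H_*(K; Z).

H_0 = Z,  H_1 = Z^2,  H_2 = Z.

Fix the vertex order P < Q < R < S < T < U < V < W < X and write every simplex with vertices in increasing order. Then dim K = 2 and the simplices of K are:

  0-simplices (9): P, Q, R, S, T, U, V, W, X
  1-simplices (27): PQ, PR, PS, PU, PV, PX, QS, QT, QV, QW, QX, RS, RT, RV, RW, RX, ST, SU, SW, TU, TV, TX, UV, UW, UX, VW, WX
  2-simplices (18): PQS, PQV, PRV, PRX, PSU, PUX, QSW, QTV, QTX, QWX, RST, RSW, RTX, RVW, STU, TUV, UVW, UWX

Hence C_0 ≅ Z^9, C_1 ≅ Z^27, C_2 ≅ Z^18.

The boundary map ∂_1: C_1 → C_0 is given by ∂[p,q] = [q] − [p].
As a 9×27 matrix over Z this has rank 8, with invariant factors (1,1,1,1,1,1,1,1).

Boundary ∂_2: C_2 → C_1 acts by ∂[p,q,r] = [q,r] − [p,r] + [p,q]. For instance
  ∂RTX = TX − RX + RT,
  ∂PQS = QS − PS + PQ.
The 27×18 boundary matrix has rank 17 and Smith normal form diag(1,1,1,1,1,1,1,1,1,1,1,1,1,1,1,1,1).

From H_k ≅ ker(∂_k) / im(∂_{k+1}) we obtain:

  H_0: rank C_0 − rank ∂_1 = 9 − 8 = 1, and the invariant factors of ∂_1 are all 1, so H_0 = Z.
  H_1: rank ker ∂_1 − rank ∂_2 = (27 − 8) − 17 = 2, and the invariant factors of ∂_2 are all 1, so H_1 = Z^2.
  H_2: rank ker ∂_2 − rank ∂_3 = (18 − 17) − 0 = 1, and there is no ∂_3, so H_2 = Z.

As a check, the Euler characteristic is 9 − 27 + 18 = 0, which agrees with 1 − 2 + 1 = 0.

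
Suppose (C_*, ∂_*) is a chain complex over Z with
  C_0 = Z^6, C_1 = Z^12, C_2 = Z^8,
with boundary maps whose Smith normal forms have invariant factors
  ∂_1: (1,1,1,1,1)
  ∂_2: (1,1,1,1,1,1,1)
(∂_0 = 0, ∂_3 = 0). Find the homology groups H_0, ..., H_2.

H_0 ≅ Z,  H_1 = 0,  H_2 ≅ Z.

H_0: b_0 = 6 − 0 − 5 = 1; torsion from ∂_1 factors > 1: none. So H_0 ≅ Z.
H_1: b_1 = 12 − 5 − 7 = 0; torsion from ∂_2 factors > 1: none. So H_1 ≅ 0.
H_2: b_2 = 8 − 7 − 0 = 1; torsion from ∂_3 factors > 1: none. So H_2 ≅ Z.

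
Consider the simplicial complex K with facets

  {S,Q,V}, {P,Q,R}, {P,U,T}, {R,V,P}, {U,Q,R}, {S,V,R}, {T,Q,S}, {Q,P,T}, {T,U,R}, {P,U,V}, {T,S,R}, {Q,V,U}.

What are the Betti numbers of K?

Take the total order P < Q < R < S < T < U < V on the vertex set. Then K (dimension 2) consists of the simplices:

  0-simplices (7): P, Q, R, S, T, U, V
  1-simplices (18): PQ, PR, PT, PU, PV, QR, QS, QT, QU, QV, RS, RT, RU, RV, ST, SV, TU, UV
  2-simplices (12): PQR, PQT, PRV, PTU, PUV, QRU, QST, QSV, QUV, RST, RSV, RTU

Hence C_0 ≅ Z^7, C_1 ≅ Z^18, C_2 ≅ Z^12.

∂_1: C_1 → C_0 is given by ∂[p,q] = [q] − [p]. For instance
  ∂QR = R − Q.
As a 7×18 matrix over Z this has rank 6, with invariant factors (1,1,1,1,1,1).

∂_2: C_2 → C_1 acts by ∂[p,q,r] = [q,r] − [p,r] + [p,q]. For instance
  ∂RSV = SV − RV + RS,
  ∂QRU = RU − QU + QR.
The 18×12 boundary matrix has rank 12 and Smith normal form diag(1,1,1,1,1,1,1,1,1,1,1,2).

Reading off H_k = ker ∂_k / im ∂_{k+1}:

  H_0: rank C_0 − rank ∂_1 = 7 − 6 = 1, and the invariant factors of ∂_1 are all 1, so H_0 ≅ Z.
  H_1: rank ker ∂_1 − rank ∂_2 = (18 − 6) − 12 = 0, and ∂_2 has invariant factor 2 > 1, so H_1 ≅ Z/2.
  H_2: rank ker ∂_2 − rank ∂_3 = (12 − 12) − 0 = 0, and there is no ∂_3, so H_2 ≅ 0.

Hence the Betti numbers are b_0 = 1, b_1 = 0, b_2 = 0.

b_0 = 1, b_1 = 0, b_2 = 0.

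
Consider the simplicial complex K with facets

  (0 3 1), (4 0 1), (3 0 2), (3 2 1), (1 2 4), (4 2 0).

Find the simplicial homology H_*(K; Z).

H_0 = Z,  H_1 = 0,  H_2 = Z.

K has 5 vertices, 9 edges, 6 triangles.
rank ∂_0 = 0, rank ∂_1 = 4 ⇒ b_0 = 5 − 0 − 4 = 1; all invariant factors of ∂_1 are 1 so no torsion. So H_0 ≅ Z.
rank ∂_1 = 4, rank ∂_2 = 5 ⇒ b_1 = 9 − 4 − 5 = 0; all invariant factors of ∂_2 are 1 so no torsion. So H_1 ≅ 0.
rank ∂_2 = 5, rank ∂_3 = 0 ⇒ b_2 = 6 − 5 − 0 = 1. So H_2 ≅ Z.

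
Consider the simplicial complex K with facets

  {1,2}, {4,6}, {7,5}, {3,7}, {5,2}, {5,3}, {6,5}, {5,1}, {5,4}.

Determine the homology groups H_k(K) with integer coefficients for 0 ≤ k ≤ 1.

Take the total order 1 < 2 < 3 < 4 < 5 < 6 < 7 on the vertex set. Then K (dimension 1) consists of the simplices:

  0-simplices (7): [1], [2], [3], [4], [5], [6], [7]
  1-simplices (9): [1,2], [1,5], [2,5], [3,5], [3,7], [4,5], [4,6], [5,6], [5,7]

Hence C_0 ≅ Z^7, C_1 ≅ Z^9.

The boundary map ∂_1: C_1 → C_0 is given by ∂[p,q] = [q] − [p].
The 7×9 boundary matrix has rank 6 and Smith normal form diag(1,1,1,1,1,1).

Computing H_k = (kernel of ∂_k) / (image of ∂_{k+1}):

  H_0: rank C_0 − rank ∂_1 = 7 − 6 = 1, and the invariant factors of ∂_1 are all 1, so H_0 ≅ Z.
  H_1: rank ker ∂_1 − rank ∂_2 = (9 − 6) − 0 = 3, and there is no ∂_2, so H_1 ≅ Z^3.

(K is a triangulation of a wedge of 3 circles.)

H_0 = Z,  H_1 = Z^3.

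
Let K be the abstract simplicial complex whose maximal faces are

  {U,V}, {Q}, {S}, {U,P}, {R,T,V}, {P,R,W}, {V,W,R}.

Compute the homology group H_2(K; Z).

H_2 = 0.

Take the total order P < Q < R < S < T < U < V < W on the vertex set. Then K (dimension 2) consists of the simplices:

  0-simplices (8): P, Q, R, S, T, U, V, W
  1-simplices (9): PR, PU, PW, RT, RV, RW, TV, UV, VW
  2-simplices (3): PRW, RTV, RVW

so the chain groups are C_0 ≅ Z^8, C_1 ≅ Z^9, C_2 ≅ Z^3.

The boundary map ∂_1: C_1 → C_0 sends each edge [p,q] (with p < q) to q − p. For instance
  ∂PR = R − P.
This gives a 8×9 integer matrix of rank 5; reducing to Smith normal form yields diagonal entries (1,1,1,1,1).

The boundary map ∂_2: C_2 → C_1 sends each 2-simplex [p,q,r] to [q,r] − [p,r] + [p,q]. For instance
  ∂PRW = RW − PW + PR,
  ∂RVW = VW − RW + RV.
As a 9×3 matrix over Z this has rank 3, with invariant factors (1,1,1).

Now H_k = ker ∂_k / im ∂_{k+1}, so:

  H_2: rank ker ∂_2 − rank ∂_3 = (3 − 3) − 0 = 0, and there is no ∂_3, so H_2 = 0.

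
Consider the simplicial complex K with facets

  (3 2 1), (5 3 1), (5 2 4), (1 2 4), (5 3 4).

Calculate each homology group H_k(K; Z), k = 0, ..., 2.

H_0 ≅ Z,  H_1 ≅ Z,  H_2 = 0.

We work with the vertex ordering 1 < 2 < 3 < 4 < 5. The simplices of K, each written with vertices in increasing order, are:

  0-simplices (5): [1], [2], [3], [4], [5]
  1-simplices (10): [1,2], [1,3], [1,4], [1,5], [2,3], [2,4], [2,5], [3,4], [3,5], [4,5]
  2-simplices (5): [1,2,3], [1,2,4], [1,3,5], [2,4,5], [3,4,5]

so the chain groups are C_0 ≅ Z^5, C_1 ≅ Z^10, C_2 ≅ Z^5.

∂_1: C_1 → C_0 maps an edge to its endpoints' difference, ∂[p,q] = q − p.
This gives a 5×10 integer matrix of rank 4; reducing to Smith normal form yields diagonal entries (1,1,1,1).

The boundary map ∂_2: C_2 → C_1 acts by ∂[p,q,r] = [q,r] − [p,r] + [p,q]. For instance
  ∂[1,2,4] = [2,4] − [1,4] + [1,2],
  ∂[2,4,5] = [4,5] − [2,5] + [2,4].
This gives a 10×5 integer matrix of rank 5; reducing to Smith normal form yields diagonal entries (1,1,1,1,1).

Now H_k = ker ∂_k / im ∂_{k+1}, so:

  H_0: rank C_0 − rank ∂_1 = 5 − 4 = 1, and the invariant factors of ∂_1 are all 1, so H_0 = Z.
  H_1: rank ker ∂_1 − rank ∂_2 = (10 − 4) − 5 = 1, and the invariant factors of ∂_2 are all 1, so H_1 = Z.
  H_2: rank ker ∂_2 − rank ∂_3 = (5 − 5) − 0 = 0, and there is no ∂_3, so H_2 = 0.

(K is a triangulation of the Möbius band.)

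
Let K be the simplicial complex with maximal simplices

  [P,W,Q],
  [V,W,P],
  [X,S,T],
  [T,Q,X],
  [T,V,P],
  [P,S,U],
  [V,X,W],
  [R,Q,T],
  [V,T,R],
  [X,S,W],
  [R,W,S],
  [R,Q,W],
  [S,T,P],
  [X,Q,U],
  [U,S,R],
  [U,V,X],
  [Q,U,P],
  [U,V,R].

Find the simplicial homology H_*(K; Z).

Order the vertices as P < Q < R < S < T < U < V < W < X. Listing each simplex with vertices in this order, K has dimension 2 with simplices:

  0-simplices (9): P, Q, R, S, T, U, V, W, X
  1-simplices (27): PQ, PS, PT, PU, PV, PW, QR, QT, QU, QW, QX, RS, RT, RU, RV, RW, ST, SU, SW, SX, TV, TX, UV, UX, VW, VX, WX
  2-simplices (18): PQU, PQW, PST, PSU, PTV, PVW, QRT, QRW, QTX, QUX, RSU, RSW, RTV, RUV, STX, SWX, UVX, VWX

giving chain groups C_0 ≅ Z^9, C_1 ≅ Z^27, C_2 ≅ Z^18.

The boundary map ∂_1: C_1 → C_0 sends each edge [p,q] (with p < q) to q − p. For instance
  ∂QX = X − Q.
The 9×27 boundary matrix has rank 8 and Smith normal form diag(1,1,1,1,1,1,1,1).

The boundary map ∂_2: C_2 → C_1 sends each 2-simplex [p,q,r] to [q,r] − [p,r] + [p,q]. For instance
  ∂PVW = VW − PW + PV,
  ∂STX = TX − SX + ST.
As a 27×18 matrix over Z this has rank 17, with invariant factors (1,1,1,1,1,1,1,1,1,1,1,1,1,1,1,1,1).

Computing H_k = (kernel of ∂_k) / (image of ∂_{k+1}):

  H_0: rank C_0 − rank ∂_1 = 9 − 8 = 1, and the invariant factors of ∂_1 are all 1, so H_0 = Z.
  H_1: rank ker ∂_1 − rank ∂_2 = (27 − 8) − 17 = 2, and the invariant factors of ∂_2 are all 1, so H_1 = Z^2.
  H_2: rank ker ∂_2 − rank ∂_3 = (18 − 17) − 0 = 1, and there is no ∂_3, so H_2 = Z.

As a check, the Euler characteristic is 9 − 27 + 18 = 0, which agrees with 1 − 2 + 1 = 0.

H_0 ≅ Z,  H_1 ≅ Z^2,  H_2 ≅ Z.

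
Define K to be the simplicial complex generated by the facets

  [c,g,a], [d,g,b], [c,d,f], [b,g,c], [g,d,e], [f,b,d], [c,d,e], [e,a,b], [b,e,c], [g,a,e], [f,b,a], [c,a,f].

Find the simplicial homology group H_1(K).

H_1 = Z/2.

Order the vertices as a < b < c < d < e < f < g. Listing each simplex with vertices in this order, K has dimension 2 with simplices:

  0-simplices (7): a, b, c, d, e, f, g
  1-simplices (18): ab, ac, ae, af, ag, bc, bd, be, bf, bg, cd, ce, cf, cg, de, df, dg, eg
  2-simplices (12): abe, abf, acf, acg, aeg, bce, bcg, bdf, bdg, cde, cdf, deg

Hence C_0 ≅ Z^7, C_1 ≅ Z^18, C_2 ≅ Z^12.

Boundary ∂_1: C_1 → C_0 sends each edge [p,q] (with p < q) to q − p.
This gives a 7×18 integer matrix of rank 6; reducing to Smith normal form yields diagonal entries (1,1,1,1,1,1).

Boundary ∂_2: C_2 → C_1 acts by ∂[p,q,r] = [q,r] − [p,r] + [p,q]. For instance
  ∂aeg = eg − ag + ae,
  ∂abe = be − ae + ab.
The 18×12 boundary matrix has rank 12 and Smith normal form diag(1,1,1,1,1,1,1,1,1,1,1,2).

From H_k ≅ ker(∂_k) / im(∂_{k+1}) we obtain:

  H_1: rank ker ∂_1 − rank ∂_2 = (18 − 6) − 12 = 0, and ∂_2 has invariant factor 2 > 1, so H_1 = Z/2.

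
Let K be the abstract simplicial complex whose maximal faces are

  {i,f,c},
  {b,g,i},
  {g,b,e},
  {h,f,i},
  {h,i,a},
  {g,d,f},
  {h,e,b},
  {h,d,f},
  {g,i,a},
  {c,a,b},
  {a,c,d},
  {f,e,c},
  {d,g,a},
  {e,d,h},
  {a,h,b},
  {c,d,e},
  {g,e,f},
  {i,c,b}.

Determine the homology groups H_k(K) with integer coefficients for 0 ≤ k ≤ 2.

H_0 = Z,  H_1 = Z ⊕ Z_2,  H_2 = 0.

Fix the vertex order a < b < c < d < e < f < g < h < i and write every simplex with vertices in increasing order. Then dim K = 2 and the simplices of K are:

  0-simplices (9): a, b, c, d, e, f, g, h, i
  1-simplices (27): ab, ac, ad, ag, ah, ai, bc, be, bg, bh, bi, cd, ce, cf, ci, de, df, dg, dh, ef, eg, eh, fg, fh, fi, gi, hi
  2-simplices (18): abc, abh, acd, adg, agi, ahi, bci, beg, beh, bgi, cde, cef, cfi, deh, dfg, dfh, efg, fhi

Hence C_0 ≅ Z^9, C_1 ≅ Z^27, C_2 ≅ Z^18.

The boundary map ∂_1: C_1 → C_0 maps an edge to its endpoints' difference, ∂[p,q] = q − p.
As a 9×27 matrix over Z this has rank 8, with invariant factors (1,1,1,1,1,1,1,1).

The boundary map ∂_2: C_2 → C_1 maps a triangle to the signed sum of its edges. For instance
  ∂efg = fg − eg + ef,
  ∂abc = bc − ac + ab.
As a 27×18 matrix over Z this has rank 18, with invariant factors (1,1,1,1,1,1,1,1,1,1,1,1,1,1,1,1,1,2).

Reading off H_k = ker ∂_k / im ∂_{k+1}:

  H_0: rank C_0 − rank ∂_1 = 9 − 8 = 1, and the invariant factors of ∂_1 are all 1, so H_0 ≅ Z.
  H_1: rank ker ∂_1 − rank ∂_2 = (27 − 8) − 18 = 1, and ∂_2 has invariant factor 2 > 1, so H_1 ≅ Z ⊕ Z_2.
  H_2: rank ker ∂_2 − rank ∂_3 = (18 − 18) − 0 = 0, and there is no ∂_3, so H_2 ≅ 0.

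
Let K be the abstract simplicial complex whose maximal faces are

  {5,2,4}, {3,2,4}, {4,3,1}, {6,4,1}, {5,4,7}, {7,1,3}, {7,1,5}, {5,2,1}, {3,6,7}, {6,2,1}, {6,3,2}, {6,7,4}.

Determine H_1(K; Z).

K has 7 vertices, 18 edges, 12 triangles.
rank ∂_1 = 6, rank ∂_2 = 12 ⇒ b_1 = 18 − 6 − 12 = 0; ∂_2 has invariant factor(s) [2] giving torsion. So H_1 = Z/2.

H_1 ≅ Z/2.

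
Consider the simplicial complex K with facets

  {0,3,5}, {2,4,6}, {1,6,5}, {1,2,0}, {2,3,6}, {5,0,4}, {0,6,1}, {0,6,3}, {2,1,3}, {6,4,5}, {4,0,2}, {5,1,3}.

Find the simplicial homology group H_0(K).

H_0 = Z.

Take the total order 0 < 1 < 2 < 3 < 4 < 5 < 6 on the vertex set. Then K (dimension 2) consists of the simplices:

  0-simplices (7): [0], [1], [2], [3], [4], [5], [6]
  1-simplices (18): [0,1], [0,2], [0,3], [0,4], [0,5], [0,6], [1,2], [1,3], [1,5], [1,6], [2,3], [2,4], [2,6], [3,5], [3,6], [4,5], [4,6], [5,6]
  2-simplices (12): [0,1,2], [0,1,6], [0,2,4], [0,3,5], [0,3,6], [0,4,5], [1,2,3], [1,3,5], [1,5,6], [2,3,6], [2,4,6], [4,5,6]

giving chain groups C_0 ≅ Z^7, C_1 ≅ Z^18, C_2 ≅ Z^12.

∂_1: C_1 → C_0 maps an edge to its endpoints' difference, ∂[p,q] = q − p. For instance
  ∂[3,5] = [5] − [3].
As a 7×18 matrix over Z this has rank 6, with invariant factors (1,1,1,1,1,1).

Boundary ∂_2: C_2 → C_1 sends each 2-simplex [p,q,r] to [q,r] − [p,r] + [p,q]. For instance
  ∂[1,2,3] = [2,3] − [1,3] + [1,2],
  ∂[0,1,6] = [1,6] − [0,6] + [0,1].
The 18×12 boundary matrix has rank 12 and Smith normal form diag(1,1,1,1,1,1,1,1,1,1,1,2).

From H_k ≅ ker(∂_k) / im(∂_{k+1}) we obtain:

  H_0: rank C_0 − rank ∂_1 = 7 − 6 = 1, and the invariant factors of ∂_1 are all 1, so H_0 ≅ Z.

(K is a triangulation of the real projective plane RP^2.)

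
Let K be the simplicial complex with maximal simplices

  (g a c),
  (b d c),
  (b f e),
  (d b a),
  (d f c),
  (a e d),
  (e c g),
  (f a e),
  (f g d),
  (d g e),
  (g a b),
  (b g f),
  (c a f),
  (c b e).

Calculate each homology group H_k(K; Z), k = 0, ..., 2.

Take the total order a < b < c < d < e < f < g on the vertex set. Then K (dimension 2) consists of the simplices:

  0-simplices (7): a, b, c, d, e, f, g
  1-simplices (21): ab, ac, ad, ae, af, ag, bc, bd, be, bf, bg, cd, ce, cf, cg, de, df, dg, ef, eg, fg
  2-simplices (14): abd, abg, acf, acg, ade, aef, bcd, bce, bef, bfg, cdf, ceg, deg, dfg

so the chain groups are C_0 ≅ Z^7, C_1 ≅ Z^21, C_2 ≅ Z^14.

The boundary map ∂_1: C_1 → C_0 sends each edge [p,q] (with p < q) to q − p. For instance
  ∂cf = f − c.
The resulting 7×21 matrix has rank 6, and its Smith normal form has invariant factors (1,1,1,1,1,1).

Boundary ∂_2: C_2 → C_1 maps a triangle to the signed sum of its edges. For instance
  ∂bef = ef − bf + be,
  ∂abg = bg − ag + ab.
As a 21×14 matrix over Z this has rank 13, with invariant factors (1,1,1,1,1,1,1,1,1,1,1,1,1).

Reading off H_k = ker ∂_k / im ∂_{k+1}:

  H_0: rank C_0 − rank ∂_1 = 7 − 6 = 1, and the invariant factors of ∂_1 are all 1, so H_0 = Z.
  H_1: rank ker ∂_1 − rank ∂_2 = (21 − 6) − 13 = 2, and the invariant factors of ∂_2 are all 1, so H_1 = Z^2.
  H_2: rank ker ∂_2 − rank ∂_3 = (14 − 13) − 0 = 1, and there is no ∂_3, so H_2 = Z.

H_0 ≅ Z,  H_1 ≅ Z^2,  H_2 ≅ Z.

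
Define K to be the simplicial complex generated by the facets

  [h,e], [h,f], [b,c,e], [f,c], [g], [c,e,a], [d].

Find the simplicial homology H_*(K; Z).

K has 8 vertices, 8 edges, 2 triangles.
rank ∂_0 = 0, rank ∂_1 = 5 ⇒ b_0 = 8 − 0 − 5 = 3; all invariant factors of ∂_1 are 1 so no torsion. So H_0 ≅ Z^3.
rank ∂_1 = 5, rank ∂_2 = 2 ⇒ b_1 = 8 − 5 − 2 = 1; all invariant factors of ∂_2 are 1 so no torsion. So H_1 ≅ Z.
rank ∂_2 = 2, rank ∂_3 = 0 ⇒ b_2 = 2 − 2 − 0 = 0. So H_2 ≅ 0.

H_0 = Z^3,  H_1 = Z,  H_2 = 0.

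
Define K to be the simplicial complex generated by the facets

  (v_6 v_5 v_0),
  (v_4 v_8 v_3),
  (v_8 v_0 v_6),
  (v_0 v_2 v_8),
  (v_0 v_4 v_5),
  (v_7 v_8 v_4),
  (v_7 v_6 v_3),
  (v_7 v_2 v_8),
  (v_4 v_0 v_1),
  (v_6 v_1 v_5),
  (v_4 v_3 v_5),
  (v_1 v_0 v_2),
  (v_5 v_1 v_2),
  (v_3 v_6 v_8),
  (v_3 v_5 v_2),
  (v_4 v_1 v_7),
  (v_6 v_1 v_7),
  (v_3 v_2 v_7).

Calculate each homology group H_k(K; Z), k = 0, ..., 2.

We work with the vertex ordering v_0 < v_1 < v_2 < v_3 < v_4 < v_5 < v_6 < v_7 < v_8. The simplices of K, each written with vertices in increasing order, are:

  0-simplices (9): [v_0], [v_1], [v_2], [v_3], [v_4], [v_5], [v_6], [v_7], [v_8]
  1-simplices (27): (27 of them)
  2-simplices (18): (18 of them)

so the chain groups are C_0 ≅ Z^9, C_1 ≅ Z^27, C_2 ≅ Z^18.

∂_1: C_1 → C_0 sends each edge [p,q] (with p < q) to q − p.
This gives a 9×27 integer matrix of rank 8; reducing to Smith normal form yields diagonal entries (1,1,1,1,1,1,1,1).

∂_2: C_2 → C_1 acts by ∂[p,q,r] = [q,r] − [p,r] + [p,q]. For instance
  ∂[v_3,v_6,v_7] = [v_6,v_7] − [v_3,v_7] + [v_3,v_6],
  ∂[v_0,v_6,v_8] = [v_6,v_8] − [v_0,v_8] + [v_0,v_6].
As a 27×18 matrix over Z this has rank 18, with invariant factors (1,1,1,1,1,1,1,1,1,1,1,1,1,1,1,1,1,2).

Computing H_k = (kernel of ∂_k) / (image of ∂_{k+1}):

  H_0: rank C_0 − rank ∂_1 = 9 − 8 = 1, and the invariant factors of ∂_1 are all 1, so H_0 = Z.
  H_1: rank ker ∂_1 − rank ∂_2 = (27 − 8) − 18 = 1, and ∂_2 has invariant factor 2 > 1, so H_1 = Z ⊕ Z/2.
  H_2: rank ker ∂_2 − rank ∂_3 = (18 − 18) − 0 = 0, and there is no ∂_3, so H_2 = 0.

As a check, the Euler characteristic is 9 − 27 + 18 = 0, which agrees with 1 − 1 + 0 = 0.

H_0 = Z,  H_1 = Z ⊕ Z/2,  H_2 = 0.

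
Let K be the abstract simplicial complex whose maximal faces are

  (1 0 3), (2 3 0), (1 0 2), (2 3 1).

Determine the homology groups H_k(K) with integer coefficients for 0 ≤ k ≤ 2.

Order the vertices as 0 < 1 < 2 < 3. Listing each simplex with vertices in this order, K has dimension 2 with simplices:

  0-simplices (4): [0], [1], [2], [3]
  1-simplices (6): [0,1], [0,2], [0,3], [1,2], [1,3], [2,3]
  2-simplices (4): [0,1,2], [0,1,3], [0,2,3], [1,2,3]

giving chain groups C_0 ≅ Z^4, C_1 ≅ Z^6, C_2 ≅ Z^4.

∂_1: C_1 → C_0 is given by ∂[p,q] = [q] − [p].
As a 4×6 matrix over Z this has rank 3, with invariant factors (1,1,1).

Boundary ∂_2: C_2 → C_1 acts by ∂[p,q,r] = [q,r] − [p,r] + [p,q]. For instance
  ∂[1,2,3] = [2,3] − [1,3] + [1,2],
  ∂[0,1,3] = [1,3] − [0,3] + [0,1].
As a 6×4 matrix over Z this has rank 3, with invariant factors (1,1,1).

Reading off H_k = ker ∂_k / im ∂_{k+1}:

  H_0: rank C_0 − rank ∂_1 = 4 − 3 = 1, and the invariant factors of ∂_1 are all 1, so H_0 = Z.
  H_1: rank ker ∂_1 − rank ∂_2 = (6 − 3) − 3 = 0, and the invariant factors of ∂_2 are all 1, so H_1 = 0.
  H_2: rank ker ∂_2 − rank ∂_3 = (4 − 3) − 0 = 1, and there is no ∂_3, so H_2 = Z.

As a check, the Euler characteristic is 4 − 6 + 4 = 2, which agrees with 1 − 0 + 1 = 2.

H_0 = Z,  H_1 = 0,  H_2 = Z.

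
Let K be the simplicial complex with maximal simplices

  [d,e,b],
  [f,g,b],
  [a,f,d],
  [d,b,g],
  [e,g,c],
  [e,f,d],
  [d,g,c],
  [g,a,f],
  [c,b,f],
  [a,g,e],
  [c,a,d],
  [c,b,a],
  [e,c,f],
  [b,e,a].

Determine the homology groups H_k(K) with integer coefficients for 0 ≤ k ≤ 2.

H_0 ≅ Z,  H_1 ≅ Z^2,  H_2 ≅ Z.

Order the vertices as a < b < c < d < e < f < g. Listing each simplex with vertices in this order, K has dimension 2 with simplices:

  0-simplices (7): a, b, c, d, e, f, g
  1-simplices (21): ab, ac, ad, ae, af, ag, bc, bd, be, bf, bg, cd, ce, cf, cg, de, df, dg, ef, eg, fg
  2-simplices (14): abc, abe, acd, adf, aeg, afg, bcf, bde, bdg, bfg, cdg, cef, ceg, def

so the chain groups are C_0 ≅ Z^7, C_1 ≅ Z^21, C_2 ≅ Z^14.

Boundary ∂_1: C_1 → C_0 sends each edge [p,q] (with p < q) to q − p.
The resulting 7×21 matrix has rank 6, and its Smith normal form has invariant factors (1,1,1,1,1,1).

The boundary map ∂_2: C_2 → C_1 sends each 2-simplex [p,q,r] to [q,r] − [p,r] + [p,q]. For instance
  ∂abc = bc − ac + ab,
  ∂abe = be − ae + ab.
The 21×14 boundary matrix has rank 13 and Smith normal form diag(1,1,1,1,1,1,1,1,1,1,1,1,1).

Now H_k = ker ∂_k / im ∂_{k+1}, so:

  H_0: rank C_0 − rank ∂_1 = 7 − 6 = 1, and the invariant factors of ∂_1 are all 1, so H_0 ≅ Z.
  H_1: rank ker ∂_1 − rank ∂_2 = (21 − 6) − 13 = 2, and the invariant factors of ∂_2 are all 1, so H_1 ≅ Z^2.
  H_2: rank ker ∂_2 − rank ∂_3 = (14 − 13) − 0 = 1, and there is no ∂_3, so H_2 ≅ Z.

As a check, the Euler characteristic is 7 − 21 + 14 = 0, which agrees with 1 − 2 + 1 = 0.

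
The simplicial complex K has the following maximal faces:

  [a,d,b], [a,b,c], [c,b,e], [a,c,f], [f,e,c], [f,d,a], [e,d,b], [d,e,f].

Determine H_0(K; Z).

H_0 ≅ Z.

K has 6 vertices, 12 edges, 8 triangles.
rank ∂_0 = 0, rank ∂_1 = 5 ⇒ b_0 = 6 − 0 − 5 = 1; all invariant factors of ∂_1 are 1 so no torsion. So H_0 = Z.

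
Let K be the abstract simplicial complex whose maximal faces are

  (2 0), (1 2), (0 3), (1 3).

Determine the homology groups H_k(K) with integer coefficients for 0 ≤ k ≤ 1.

H_0 = Z,  H_1 = Z.

Take the total order 0 < 1 < 2 < 3 on the vertex set. Then K (dimension 1) consists of the simplices:

  0-simplices (4): [0], [1], [2], [3]
  1-simplices (4): [0,2], [0,3], [1,2], [1,3]

giving chain groups C_0 ≅ Z^4, C_1 ≅ Z^4.

∂_1: C_1 → C_0 is given by ∂[p,q] = [q] − [p]. For instance
  ∂[0,2] = [2] − [0].
The resulting 4×4 matrix has rank 3, and its Smith normal form has invariant factors (1,1,1).

Computing H_k = (kernel of ∂_k) / (image of ∂_{k+1}):

  H_0: rank C_0 − rank ∂_1 = 4 − 3 = 1, and the invariant factors of ∂_1 are all 1, so H_0 = Z.
  H_1: rank ker ∂_1 − rank ∂_2 = (4 − 3) − 0 = 1, and there is no ∂_2, so H_1 = Z.

(K is a triangulation of the circle S^1.)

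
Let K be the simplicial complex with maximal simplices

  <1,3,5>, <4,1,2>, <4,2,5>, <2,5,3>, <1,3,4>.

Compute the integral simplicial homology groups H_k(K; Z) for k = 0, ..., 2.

H_0 ≅ Z,  H_1 ≅ Z,  H_2 = 0.

We work with the vertex ordering 1 < 2 < 3 < 4 < 5. The simplices of K, each written with vertices in increasing order, are:

  0-simplices (5): [1], [2], [3], [4], [5]
  1-simplices (10): [1,2], [1,3], [1,4], [1,5], [2,3], [2,4], [2,5], [3,4], [3,5], [4,5]
  2-simplices (5): [1,2,4], [1,3,4], [1,3,5], [2,3,5], [2,4,5]

so the chain groups are C_0 ≅ Z^5, C_1 ≅ Z^10, C_2 ≅ Z^5.

∂_1: C_1 → C_0 maps an edge to its endpoints' difference, ∂[p,q] = q − p. For instance
  ∂[1,2] = [2] − [1].
As a 5×10 matrix over Z this has rank 4, with invariant factors (1,1,1,1).

∂_2: C_2 → C_1 sends each 2-simplex [p,q,r] to [q,r] − [p,r] + [p,q]. For instance
  ∂[1,3,5] = [3,5] − [1,5] + [1,3],
  ∂[1,2,4] = [2,4] − [1,4] + [1,2].
The 10×5 boundary matrix has rank 5 and Smith normal form diag(1,1,1,1,1).

From H_k ≅ ker(∂_k) / im(∂_{k+1}) we obtain:

  H_0: rank C_0 − rank ∂_1 = 5 − 4 = 1, and the invariant factors of ∂_1 are all 1, so H_0 ≅ Z.
  H_1: rank ker ∂_1 − rank ∂_2 = (10 − 4) − 5 = 1, and the invariant factors of ∂_2 are all 1, so H_1 ≅ Z.
  H_2: rank ker ∂_2 − rank ∂_3 = (5 − 5) − 0 = 0, and there is no ∂_3, so H_2 ≅ 0.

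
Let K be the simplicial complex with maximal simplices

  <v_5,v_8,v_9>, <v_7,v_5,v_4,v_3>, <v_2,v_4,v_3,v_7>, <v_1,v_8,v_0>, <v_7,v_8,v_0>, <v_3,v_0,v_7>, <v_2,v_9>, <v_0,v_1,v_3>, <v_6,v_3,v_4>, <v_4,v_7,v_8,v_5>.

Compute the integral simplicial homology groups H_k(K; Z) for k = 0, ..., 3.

H_0 ≅ Z,  H_1 ≅ Z,  H_2 = 0,  H_3 = 0.

We work with the vertex ordering v_0 < v_1 < v_2 < v_3 < v_4 < v_5 < v_6 < v_7 < v_8 < v_9. The simplices of K, each written with vertices in increasing order, are:

  0-simplices (10): [v_0], [v_1], [v_2], [v_3], [v_4], [v_5], [v_6], [v_7], [v_8], [v_9]
  1-simplices (23): (23 of them)
  2-simplices (16): (16 of them)
  3-simplices (3): [v_2,v_3,v_4,v_7], [v_3,v_4,v_5,v_7], [v_4,v_5,v_7,v_8]

giving chain groups C_0 ≅ Z^10, C_1 ≅ Z^23, C_2 ≅ Z^16, C_3 ≅ Z^3.

The boundary map ∂_1: C_1 → C_0 is given by ∂[p,q] = [q] − [p].
The 10×23 boundary matrix has rank 9 and Smith normal form diag(1,1,1,1,1,1,1,1,1).

∂_2: C_2 → C_1 acts by ∂[p,q,r] = [q,r] − [p,r] + [p,q]. For instance
  ∂[v_4,v_5,v_8] = [v_5,v_8] − [v_4,v_8] + [v_4,v_5],
  ∂[v_3,v_5,v_7] = [v_5,v_7] − [v_3,v_7] + [v_3,v_5].
The 23×16 boundary matrix has rank 13 and Smith normal form diag(1,1,1,1,1,1,1,1,1,1,1,1,1).

Boundary ∂_3: C_3 → C_2 sends each 3-simplex σ to the alternating sum Σ_i (−1)^i (σ with its i-th vertex removed). For instance
  ∂[v_3,v_4,v_5,v_7] = [v_4,v_5,v_7] − [v_3,v_5,v_7] + [v_3,v_4,v_7] − [v_3,v_4,v_5],
  ∂[v_4,v_5,v_7,v_8] = [v_5,v_7,v_8] − [v_4,v_7,v_8] + [v_4,v_5,v_8] − [v_4,v_5,v_7].
As a 16×3 matrix over Z this has rank 3, with invariant factors (1,1,1).

Now H_k = ker ∂_k / im ∂_{k+1}, so:

  H_0: rank C_0 − rank ∂_1 = 10 − 9 = 1, and the invariant factors of ∂_1 are all 1, so H_0 ≅ Z.
  H_1: rank ker ∂_1 − rank ∂_2 = (23 − 9) − 13 = 1, and the invariant factors of ∂_2 are all 1, so H_1 ≅ Z.
  H_2: rank ker ∂_2 − rank ∂_3 = (16 − 13) − 3 = 0, and the invariant factors of ∂_3 are all 1, so H_2 ≅ 0.
  H_3: rank ker ∂_3 − rank ∂_4 = (3 − 3) − 0 = 0, and there is no ∂_4, so H_3 ≅ 0.

As a check, the Euler characteristic is 10 − 23 + 16 − 3 = 0, which agrees with 1 − 1 + 0 − 0 = 0.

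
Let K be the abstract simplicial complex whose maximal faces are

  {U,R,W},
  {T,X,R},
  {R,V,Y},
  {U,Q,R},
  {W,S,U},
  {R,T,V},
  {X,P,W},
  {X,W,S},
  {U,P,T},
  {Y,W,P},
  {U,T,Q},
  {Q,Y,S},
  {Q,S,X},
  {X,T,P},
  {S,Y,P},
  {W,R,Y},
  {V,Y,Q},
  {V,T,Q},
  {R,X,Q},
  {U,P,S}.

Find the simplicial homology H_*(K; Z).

H_0 = Z,  H_1 = Z ⊕ Z/2Z,  H_2 = 0.

Fix the vertex order P < Q < R < S < T < U < V < W < X < Y and write every simplex with vertices in increasing order. Then dim K = 2 and the simplices of K are:

  0-simplices (10): P, Q, R, S, T, U, V, W, X, Y
  1-simplices (30): PS, PT, PU, PW, PX, PY, QR, QS, QT, QU, QV, QX, QY, RT, RU, RV, RW, RX, RY, SU, SW, SX, SY, TU, TV, TX, UW, VY, WX, WY
  2-simplices (20): PSU, PSY, PTU, PTX, PWX, PWY, QRU, QRX, QSX, QSY, QTU, QTV, QVY, RTV, RTX, RUW, RVY, RWY, SUW, SWX

so the chain groups are C_0 ≅ Z^10, C_1 ≅ Z^30, C_2 ≅ Z^20.

∂_1: C_1 → C_0 maps an edge to its endpoints' difference, ∂[p,q] = q − p. For instance
  ∂QV = V − Q.
The resulting 10×30 matrix has rank 9, and its Smith normal form has invariant factors (1,1,1,1,1,1,1,1,1).

∂_2: C_2 → C_1 acts by ∂[p,q,r] = [q,r] − [p,r] + [p,q]. For instance
  ∂RWY = WY − RY + RW,
  ∂RUW = UW − RW + RU.
As a 30×20 matrix over Z this has rank 20, with invariant factors (1,1,1,1,1,1,1,1,1,1,1,1,1,1,1,1,1,1,1,2).

From H_k ≅ ker(∂_k) / im(∂_{k+1}) we obtain:

  H_0: rank C_0 − rank ∂_1 = 10 − 9 = 1, and the invariant factors of ∂_1 are all 1, so H_0 = Z.
  H_1: rank ker ∂_1 − rank ∂_2 = (30 − 9) − 20 = 1, and ∂_2 has invariant factor 2 > 1, so H_1 = Z ⊕ Z/2Z.
  H_2: rank ker ∂_2 − rank ∂_3 = (20 − 20) − 0 = 0, and there is no ∂_3, so H_2 = 0.

As a check, the Euler characteristic is 10 − 30 + 20 = 0, which agrees with 1 − 1 + 0 = 0.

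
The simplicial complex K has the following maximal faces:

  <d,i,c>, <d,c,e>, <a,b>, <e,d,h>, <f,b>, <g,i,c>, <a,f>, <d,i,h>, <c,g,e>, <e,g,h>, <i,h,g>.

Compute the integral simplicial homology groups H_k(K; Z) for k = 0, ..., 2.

We work with the vertex ordering a < b < c < d < e < f < g < h < i. The simplices of K, each written with vertices in increasing order, are:

  0-simplices (9): a, b, c, d, e, f, g, h, i
  1-simplices (15): ab, af, bf, cd, ce, cg, ci, de, dh, di, eg, eh, gh, gi, hi
  2-simplices (8): cde, cdi, ceg, cgi, deh, dhi, egh, ghi

Hence C_0 ≅ Z^9, C_1 ≅ Z^15, C_2 ≅ Z^8.

Boundary ∂_1: C_1 → C_0 maps an edge to its endpoints' difference, ∂[p,q] = q − p.
As a 9×15 matrix over Z this has rank 7, with invariant factors (1,1,1,1,1,1,1).

The boundary map ∂_2: C_2 → C_1 acts by ∂[p,q,r] = [q,r] − [p,r] + [p,q]. For instance
  ∂deh = eh − dh + de,
  ∂dhi = hi − di + dh.
The 15×8 boundary matrix has rank 7 and Smith normal form diag(1,1,1,1,1,1,1).

From H_k ≅ ker(∂_k) / im(∂_{k+1}) we obtain:

  H_0: rank C_0 − rank ∂_1 = 9 − 7 = 2, and the invariant factors of ∂_1 are all 1, so H_0 = Z^2.
  H_1: rank ker ∂_1 − rank ∂_2 = (15 − 7) − 7 = 1, and the invariant factors of ∂_2 are all 1, so H_1 = Z.
  H_2: rank ker ∂_2 − rank ∂_3 = (8 − 7) − 0 = 1, and there is no ∂_3, so H_2 = Z.

H_0 ≅ Z^2,  H_1 ≅ Z,  H_2 ≅ Z.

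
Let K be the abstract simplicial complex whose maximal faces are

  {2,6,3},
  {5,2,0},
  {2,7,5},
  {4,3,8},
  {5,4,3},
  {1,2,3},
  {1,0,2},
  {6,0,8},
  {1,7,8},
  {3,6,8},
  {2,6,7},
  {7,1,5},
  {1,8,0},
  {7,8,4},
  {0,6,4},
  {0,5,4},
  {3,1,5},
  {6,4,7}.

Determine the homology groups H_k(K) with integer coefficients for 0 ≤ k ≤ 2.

We work with the vertex ordering 0 < 1 < 2 < 3 < 4 < 5 < 6 < 7 < 8. The simplices of K, each written with vertices in increasing order, are:

  0-simplices (9): [0], [1], [2], [3], [4], [5], [6], [7], [8]
  1-simplices (27): (27 of them)
  2-simplices (18): [0,1,2], [0,1,8], [0,2,5], [0,4,5], [0,4,6], [0,6,8], [1,2,3], [1,3,5], [1,5,7], [1,7,8], [2,3,6], [2,5,7], [2,6,7], [3,4,5], [3,4,8], [3,6,8], [4,6,7], [4,7,8]

giving chain groups C_0 ≅ Z^9, C_1 ≅ Z^27, C_2 ≅ Z^18.

Boundary ∂_1: C_1 → C_0 is given by ∂[p,q] = [q] − [p].
This gives a 9×27 integer matrix of rank 8; reducing to Smith normal form yields diagonal entries (1,1,1,1,1,1,1,1).

The boundary map ∂_2: C_2 → C_1 maps a triangle to the signed sum of its edges. For instance
  ∂[0,6,8] = [6,8] − [0,8] + [0,6],
  ∂[4,6,7] = [6,7] − [4,7] + [4,6].
The resulting 27×18 matrix has rank 18, and its Smith normal form has invariant factors (1,1,1,1,1,1,1,1,1,1,1,1,1,1,1,1,1,2).

Computing H_k = (kernel of ∂_k) / (image of ∂_{k+1}):

  H_0: rank C_0 − rank ∂_1 = 9 − 8 = 1, and the invariant factors of ∂_1 are all 1, so H_0 ≅ Z.
  H_1: rank ker ∂_1 − rank ∂_2 = (27 − 8) − 18 = 1, and ∂_2 has invariant factor 2 > 1, so H_1 ≅ Z ⊕ Z_2.
  H_2: rank ker ∂_2 − rank ∂_3 = (18 − 18) − 0 = 0, and there is no ∂_3, so H_2 ≅ 0.

H_0 = Z,  H_1 = Z ⊕ Z_2,  H_2 = 0.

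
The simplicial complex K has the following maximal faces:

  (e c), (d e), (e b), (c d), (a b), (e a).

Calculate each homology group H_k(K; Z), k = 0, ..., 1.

H_0 = Z,  H_1 = Z^2.

Take the total order a < b < c < d < e on the vertex set. Then K (dimension 1) consists of the simplices:

  0-simplices (5): a, b, c, d, e
  1-simplices (6): ab, ae, be, cd, ce, de

giving chain groups C_0 ≅ Z^5, C_1 ≅ Z^6.

Boundary ∂_1: C_1 → C_0 maps an edge to its endpoints' difference, ∂[p,q] = q − p.
The resulting 5×6 matrix has rank 4, and its Smith normal form has invariant factors (1,1,1,1).

From H_k ≅ ker(∂_k) / im(∂_{k+1}) we obtain:

  H_0: rank C_0 − rank ∂_1 = 5 − 4 = 1, and the invariant factors of ∂_1 are all 1, so H_0 ≅ Z.
  H_1: rank ker ∂_1 − rank ∂_2 = (6 − 4) − 0 = 2, and there is no ∂_2, so H_1 ≅ Z^2.

As a check, the Euler characteristic is 5 − 6 = -1, which agrees with 1 − 2 = -1.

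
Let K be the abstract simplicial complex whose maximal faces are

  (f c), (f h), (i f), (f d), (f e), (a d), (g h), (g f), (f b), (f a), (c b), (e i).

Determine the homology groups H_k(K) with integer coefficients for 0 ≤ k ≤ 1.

H_0 = Z,  H_1 = Z^4.

Take the total order a < b < c < d < e < f < g < h < i on the vertex set. Then K (dimension 1) consists of the simplices:

  0-simplices (9): a, b, c, d, e, f, g, h, i
  1-simplices (12): ad, af, bc, bf, cf, df, ef, ei, fg, fh, fi, gh

Hence C_0 ≅ Z^9, C_1 ≅ Z^12.

∂_1: C_1 → C_0 maps an edge to its endpoints' difference, ∂[p,q] = q − p. For instance
  ∂bf = f − b.
This gives a 9×12 integer matrix of rank 8; reducing to Smith normal form yields diagonal entries (1,1,1,1,1,1,1,1).

Reading off H_k = ker ∂_k / im ∂_{k+1}:

  H_0: rank C_0 − rank ∂_1 = 9 − 8 = 1, and the invariant factors of ∂_1 are all 1, so H_0 ≅ Z.
  H_1: rank ker ∂_1 − rank ∂_2 = (12 − 8) − 0 = 4, and there is no ∂_2, so H_1 ≅ Z^4.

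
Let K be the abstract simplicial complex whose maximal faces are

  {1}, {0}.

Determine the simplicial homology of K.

We work with the vertex ordering 0 < 1. The simplices of K, each written with vertices in increasing order, are:

  0-simplices (2): [0], [1]

so the chain groups are C_0 ≅ Z^2.

Computing H_k = (kernel of ∂_k) / (image of ∂_{k+1}):

  H_0: rank C_0 − rank ∂_1 = 2 − 0 = 2, and there is no ∂_1, so H_0 ≅ Z^2.

H_0 = Z^2.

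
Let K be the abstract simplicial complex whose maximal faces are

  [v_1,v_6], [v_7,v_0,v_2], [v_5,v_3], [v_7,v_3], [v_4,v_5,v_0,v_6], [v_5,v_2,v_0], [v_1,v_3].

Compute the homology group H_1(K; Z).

H_1 = Z^2.

Order the vertices as v_0 < v_1 < v_2 < v_3 < v_4 < v_5 < v_6 < v_7. Listing each simplex with vertices in this order, K has dimension 3 with simplices:

  0-simplices (8): [v_0], [v_1], [v_2], [v_3], [v_4], [v_5], [v_6], [v_7]
  1-simplices (14): [v_0,v_2], [v_0,v_4], [v_0,v_5], [v_0,v_6], [v_0,v_7], [v_1,v_3], [v_1,v_6], [v_2,v_5], [v_2,v_7], [v_3,v_5], [v_3,v_7], [v_4,v_5], [v_4,v_6], [v_5,v_6]
  2-simplices (6): [v_0,v_2,v_5], [v_0,v_2,v_7], [v_0,v_4,v_5], [v_0,v_4,v_6], [v_0,v_5,v_6], [v_4,v_5,v_6]
  3-simplices (1): [v_0,v_4,v_5,v_6]

Hence C_0 ≅ Z^8, C_1 ≅ Z^14, C_2 ≅ Z^6, C_3 ≅ Z^1.

The boundary map ∂_1: C_1 → C_0 sends each edge [p,q] (with p < q) to q − p. For instance
  ∂[v_4,v_5] = [v_5] − [v_4].
The resulting 8×14 matrix has rank 7, and its Smith normal form has invariant factors (1,1,1,1,1,1,1).

The boundary map ∂_2: C_2 → C_1 sends each 2-simplex [p,q,r] to [q,r] − [p,r] + [p,q]. For instance
  ∂[v_0,v_2,v_5] = [v_2,v_5] − [v_0,v_5] + [v_0,v_2],
  ∂[v_0,v_5,v_6] = [v_5,v_6] − [v_0,v_6] + [v_0,v_5].
As a 14×6 matrix over Z this has rank 5, with invariant factors (1,1,1,1,1).

∂_3: C_3 → C_2 sends each 3-simplex σ to the alternating sum Σ_i (−1)^i (σ with its i-th vertex removed). For instance
  ∂[v_0,v_4,v_5,v_6] = [v_4,v_5,v_6] − [v_0,v_5,v_6] + [v_0,v_4,v_6] − [v_0,v_4,v_5].
The resulting 6×1 matrix has rank 1, and its Smith normal form has invariant factors (1).

Reading off H_k = ker ∂_k / im ∂_{k+1}:

  H_1: rank ker ∂_1 − rank ∂_2 = (14 − 7) − 5 = 2, and the invariant factors of ∂_2 are all 1, so H_1 ≅ Z^2.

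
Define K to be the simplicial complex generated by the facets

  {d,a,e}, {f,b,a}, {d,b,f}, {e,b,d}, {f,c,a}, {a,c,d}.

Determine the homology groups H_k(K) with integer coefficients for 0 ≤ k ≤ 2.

Take the total order a < b < c < d < e < f on the vertex set. Then K (dimension 2) consists of the simplices:

  0-simplices (6): a, b, c, d, e, f
  1-simplices (12): ab, ac, ad, ae, af, bd, be, bf, cd, cf, de, df
  2-simplices (6): abf, acd, acf, ade, bde, bdf

Hence C_0 ≅ Z^6, C_1 ≅ Z^12, C_2 ≅ Z^6.

∂_1: C_1 → C_0 maps an edge to its endpoints' difference, ∂[p,q] = q − p. For instance
  ∂cd = d − c.
The 6×12 boundary matrix has rank 5 and Smith normal form diag(1,1,1,1,1).

Boundary ∂_2: C_2 → C_1 acts by ∂[p,q,r] = [q,r] − [p,r] + [p,q]. For instance
  ∂acf = cf − af + ac,
  ∂bdf = df − bf + bd.
As a 12×6 matrix over Z this has rank 6, with invariant factors (1,1,1,1,1,1).

Now H_k = ker ∂_k / im ∂_{k+1}, so:

  H_0: rank C_0 − rank ∂_1 = 6 − 5 = 1, and the invariant factors of ∂_1 are all 1, so H_0 ≅ Z.
  H_1: rank ker ∂_1 − rank ∂_2 = (12 − 5) − 6 = 1, and the invariant factors of ∂_2 are all 1, so H_1 ≅ Z.
  H_2: rank ker ∂_2 − rank ∂_3 = (6 − 6) − 0 = 0, and there is no ∂_3, so H_2 ≅ 0.

As a check, the Euler characteristic is 6 − 12 + 6 = 0, which agrees with 1 − 1 + 0 = 0.
(K is a triangulation of the cylinder S^1 x I.)

H_0 = Z,  H_1 = Z,  H_2 = 0.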